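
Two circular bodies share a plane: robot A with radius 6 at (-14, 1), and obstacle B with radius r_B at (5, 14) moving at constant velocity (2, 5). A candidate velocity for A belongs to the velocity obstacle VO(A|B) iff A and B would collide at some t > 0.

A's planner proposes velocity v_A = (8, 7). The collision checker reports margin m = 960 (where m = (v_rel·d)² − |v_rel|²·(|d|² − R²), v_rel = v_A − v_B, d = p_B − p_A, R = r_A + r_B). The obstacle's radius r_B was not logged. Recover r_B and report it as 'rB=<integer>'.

m = 960
d = (19, 13);  v_rel = (6, 2),  |v_rel|² = 40
v_rel×d = (6)·(13) − (2)·(19) = 40
since m = R²·40 − 40²:  R² = (1600 + 960) / 40 = 64
R = √64 = 8  ⇒  r_B = 8 − 6 = 2

rB=2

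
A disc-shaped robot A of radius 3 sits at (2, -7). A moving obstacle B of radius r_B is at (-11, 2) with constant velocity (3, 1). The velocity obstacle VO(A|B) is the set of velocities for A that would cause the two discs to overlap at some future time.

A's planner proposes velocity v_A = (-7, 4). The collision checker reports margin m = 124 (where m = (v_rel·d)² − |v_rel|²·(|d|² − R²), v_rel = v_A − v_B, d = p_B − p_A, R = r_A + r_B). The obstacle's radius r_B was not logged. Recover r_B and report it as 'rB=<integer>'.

m = 124
d = (-13, 9);  v_rel = (-10, 3),  |v_rel|² = 109
v_rel×d = (-10)·(9) − (3)·(-13) = -51
since m = R²·109 − (-51)²:  R² = (2601 + 124) / 109 = 25
R = √25 = 5  ⇒  r_B = 5 − 3 = 2

rB=2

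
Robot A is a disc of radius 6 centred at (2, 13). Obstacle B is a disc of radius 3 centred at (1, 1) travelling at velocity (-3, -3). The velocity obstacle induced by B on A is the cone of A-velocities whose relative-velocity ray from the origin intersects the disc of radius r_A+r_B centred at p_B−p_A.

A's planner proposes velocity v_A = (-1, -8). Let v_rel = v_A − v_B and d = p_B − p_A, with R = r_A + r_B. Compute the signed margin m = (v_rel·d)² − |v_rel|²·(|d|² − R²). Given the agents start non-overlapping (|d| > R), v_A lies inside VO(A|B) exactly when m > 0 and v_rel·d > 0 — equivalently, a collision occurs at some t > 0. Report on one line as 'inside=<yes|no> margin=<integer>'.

d = (-1, -12),  |d|² = 145;  R = 6+3 = 9,  c = 145−9² = 64
v_rel = (2, -5),  |v_rel|² = 29;  v_rel·d = (2)·(-1) + (-5)·(-12) = 58
29·t² − 116·t + 64 = 0  ⇒  m = 58² − 29·64 = 1508
m = 1508 > 0,  v_rel·d = 58 > 0  ⇒  inside

inside=yes margin=1508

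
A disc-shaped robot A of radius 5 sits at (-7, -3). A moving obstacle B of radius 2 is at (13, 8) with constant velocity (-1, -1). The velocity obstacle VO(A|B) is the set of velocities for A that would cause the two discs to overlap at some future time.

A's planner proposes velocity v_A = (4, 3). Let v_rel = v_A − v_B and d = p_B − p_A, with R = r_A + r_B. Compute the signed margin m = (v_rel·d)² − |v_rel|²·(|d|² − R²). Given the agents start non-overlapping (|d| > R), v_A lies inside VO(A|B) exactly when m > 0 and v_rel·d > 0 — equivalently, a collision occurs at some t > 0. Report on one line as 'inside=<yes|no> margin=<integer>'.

d = (20, 11),  |d|² = 521;  R = 5+2 = 7,  c = 521−7² = 472
v_rel = (5, 4),  |v_rel|² = 41;  v_rel·d = (5)·(20) + (4)·(11) = 144
41·t² − 288·t + 472 = 0  ⇒  m = 144² − 41·472 = 1384
m = 1384 > 0,  v_rel·d = 144 > 0  ⇒  inside

inside=yes margin=1384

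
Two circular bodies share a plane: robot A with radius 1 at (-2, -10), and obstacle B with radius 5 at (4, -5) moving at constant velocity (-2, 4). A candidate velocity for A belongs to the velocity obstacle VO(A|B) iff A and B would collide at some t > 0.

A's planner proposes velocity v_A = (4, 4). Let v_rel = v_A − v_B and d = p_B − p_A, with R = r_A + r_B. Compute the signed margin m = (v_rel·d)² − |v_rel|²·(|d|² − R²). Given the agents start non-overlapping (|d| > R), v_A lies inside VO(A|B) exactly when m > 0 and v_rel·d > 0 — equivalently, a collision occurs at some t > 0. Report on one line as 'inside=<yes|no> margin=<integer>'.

d = (6, 5),  |d|² = 61;  R = 1+5 = 6,  c = 61−6² = 25
v_rel = (6, 0),  |v_rel|² = 36;  v_rel·d = (6)·(6) + (0)·(5) = 36
36·t² − 72·t + 25 = 0  ⇒  m = 36² − 36·25 = 396
m = 396 > 0,  v_rel·d = 36 > 0  ⇒  inside

inside=yes margin=396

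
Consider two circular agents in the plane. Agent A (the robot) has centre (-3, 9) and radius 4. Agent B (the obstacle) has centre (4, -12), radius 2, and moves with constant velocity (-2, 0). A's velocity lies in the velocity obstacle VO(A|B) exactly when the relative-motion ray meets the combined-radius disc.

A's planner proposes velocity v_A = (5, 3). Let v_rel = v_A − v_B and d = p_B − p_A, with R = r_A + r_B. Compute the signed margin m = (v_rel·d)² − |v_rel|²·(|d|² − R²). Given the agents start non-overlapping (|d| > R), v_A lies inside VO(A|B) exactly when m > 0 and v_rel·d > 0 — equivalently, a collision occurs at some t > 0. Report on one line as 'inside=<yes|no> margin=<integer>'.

d = (7, -21),  |d|² = 490;  R = 4+2 = 6,  c = 490−6² = 454
v_rel = (7, 3),  |v_rel|² = 58;  v_rel·d = (7)·(7) + (3)·(-21) = -14
58·t² + 28·t + 454 = 0  ⇒  m = (-14)² − 58·454 = -26136
m = -26136 < 0,  v_rel·d = -14 < 0  ⇒  outside

inside=no margin=-26136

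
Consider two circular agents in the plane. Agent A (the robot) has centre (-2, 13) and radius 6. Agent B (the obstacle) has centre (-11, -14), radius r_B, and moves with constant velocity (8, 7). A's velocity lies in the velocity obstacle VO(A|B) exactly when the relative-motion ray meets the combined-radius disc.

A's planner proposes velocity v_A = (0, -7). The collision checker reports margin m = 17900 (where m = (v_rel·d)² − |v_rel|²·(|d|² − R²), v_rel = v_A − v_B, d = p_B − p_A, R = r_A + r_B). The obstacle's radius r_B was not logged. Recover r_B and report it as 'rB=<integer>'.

m = 17900
d = (-9, -27);  v_rel = (-8, -14),  |v_rel|² = 260
v_rel×d = (-8)·(-27) − (-14)·(-9) = 90
since m = R²·260 − 90²:  R² = (8100 + 17900) / 260 = 100
R = √100 = 10  ⇒  r_B = 10 − 6 = 4

rB=4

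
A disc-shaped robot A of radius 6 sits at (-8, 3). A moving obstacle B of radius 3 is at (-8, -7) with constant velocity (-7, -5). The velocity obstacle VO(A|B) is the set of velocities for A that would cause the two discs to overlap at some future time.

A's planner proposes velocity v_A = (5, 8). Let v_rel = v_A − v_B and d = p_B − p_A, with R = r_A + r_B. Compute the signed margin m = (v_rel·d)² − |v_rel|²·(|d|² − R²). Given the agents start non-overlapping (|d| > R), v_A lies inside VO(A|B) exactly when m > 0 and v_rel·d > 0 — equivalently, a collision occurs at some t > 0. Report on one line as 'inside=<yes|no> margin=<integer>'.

d = (0, -10),  |d|² = 100;  R = 6+3 = 9,  c = 100−9² = 19
v_rel = (12, 13),  |v_rel|² = 313;  v_rel·d = (12)·(0) + (13)·(-10) = -130
313·t² + 260·t + 19 = 0  ⇒  m = (-130)² − 313·19 = 10953
m = 10953 > 0,  v_rel·d = -130 < 0  ⇒  outside

inside=no margin=10953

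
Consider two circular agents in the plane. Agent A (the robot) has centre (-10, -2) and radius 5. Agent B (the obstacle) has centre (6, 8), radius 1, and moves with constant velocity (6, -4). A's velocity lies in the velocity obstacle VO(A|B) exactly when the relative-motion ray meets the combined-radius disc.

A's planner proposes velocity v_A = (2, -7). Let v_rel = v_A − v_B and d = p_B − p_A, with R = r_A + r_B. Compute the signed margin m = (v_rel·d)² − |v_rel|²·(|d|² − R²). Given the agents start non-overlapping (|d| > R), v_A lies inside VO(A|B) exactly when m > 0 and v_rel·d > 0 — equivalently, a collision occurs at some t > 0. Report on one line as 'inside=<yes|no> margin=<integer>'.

d = (16, 10),  |d|² = 356;  R = 5+1 = 6,  c = 356−6² = 320
v_rel = (-4, -3),  |v_rel|² = 25;  v_rel·d = (-4)·(16) + (-3)·(10) = -94
25·t² + 188·t + 320 = 0  ⇒  m = (-94)² − 25·320 = 836
m = 836 > 0,  v_rel·d = -94 < 0  ⇒  outside

inside=no margin=836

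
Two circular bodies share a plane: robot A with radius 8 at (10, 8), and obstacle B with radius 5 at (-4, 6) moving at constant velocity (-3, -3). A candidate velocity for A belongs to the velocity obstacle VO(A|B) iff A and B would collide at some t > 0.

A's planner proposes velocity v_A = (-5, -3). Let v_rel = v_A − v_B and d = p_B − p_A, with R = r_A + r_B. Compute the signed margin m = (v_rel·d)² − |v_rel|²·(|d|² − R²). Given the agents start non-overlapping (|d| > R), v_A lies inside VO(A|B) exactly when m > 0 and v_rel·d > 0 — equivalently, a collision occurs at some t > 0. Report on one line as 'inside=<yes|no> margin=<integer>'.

d = (-14, -2),  |d|² = 200;  R = 8+5 = 13,  c = 200−13² = 31
v_rel = (-2, 0),  |v_rel|² = 4;  v_rel·d = (-2)·(-14) + (0)·(-2) = 28
4·t² − 56·t + 31 = 0  ⇒  m = 28² − 4·31 = 660
m = 660 > 0,  v_rel·d = 28 > 0  ⇒  inside

inside=yes margin=660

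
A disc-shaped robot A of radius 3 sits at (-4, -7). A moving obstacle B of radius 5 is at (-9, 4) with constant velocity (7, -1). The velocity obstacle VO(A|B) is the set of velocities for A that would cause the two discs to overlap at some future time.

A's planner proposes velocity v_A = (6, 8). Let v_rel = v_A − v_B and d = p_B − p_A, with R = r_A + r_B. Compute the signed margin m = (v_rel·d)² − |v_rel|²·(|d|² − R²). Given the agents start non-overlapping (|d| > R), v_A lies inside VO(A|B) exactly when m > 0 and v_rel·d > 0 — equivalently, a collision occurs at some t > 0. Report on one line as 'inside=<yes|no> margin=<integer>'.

d = (-5, 11),  |d|² = 146;  R = 3+5 = 8,  c = 146−8² = 82
v_rel = (-1, 9),  |v_rel|² = 82;  v_rel·d = (-1)·(-5) + (9)·(11) = 104
82·t² − 208·t + 82 = 0  ⇒  m = 104² − 82·82 = 4092
m = 4092 > 0,  v_rel·d = 104 > 0  ⇒  inside

inside=yes margin=4092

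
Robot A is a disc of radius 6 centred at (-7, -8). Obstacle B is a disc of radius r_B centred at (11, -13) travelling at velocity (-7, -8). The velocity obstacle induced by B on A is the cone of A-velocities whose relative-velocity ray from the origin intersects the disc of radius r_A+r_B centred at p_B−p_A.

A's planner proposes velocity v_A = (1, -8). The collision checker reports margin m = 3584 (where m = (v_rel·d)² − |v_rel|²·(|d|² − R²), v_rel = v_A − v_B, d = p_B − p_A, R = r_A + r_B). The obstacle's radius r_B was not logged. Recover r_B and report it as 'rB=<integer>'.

m = 3584
d = (18, -5);  v_rel = (8, 0),  |v_rel|² = 64
v_rel×d = (8)·(-5) − (0)·(18) = -40
since m = R²·64 − (-40)²:  R² = (1600 + 3584) / 64 = 81
R = √81 = 9  ⇒  r_B = 9 − 6 = 3

rB=3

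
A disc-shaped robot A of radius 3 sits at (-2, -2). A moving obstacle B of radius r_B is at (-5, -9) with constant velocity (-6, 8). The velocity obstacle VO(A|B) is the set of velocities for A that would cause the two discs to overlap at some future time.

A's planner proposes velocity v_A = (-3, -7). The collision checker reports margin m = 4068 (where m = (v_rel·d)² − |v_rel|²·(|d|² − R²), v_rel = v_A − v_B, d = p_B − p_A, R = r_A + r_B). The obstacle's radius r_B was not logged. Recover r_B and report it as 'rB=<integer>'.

m = 4068
d = (-3, -7);  v_rel = (3, -15),  |v_rel|² = 234
v_rel×d = (3)·(-7) − (-15)·(-3) = -66
since m = R²·234 − (-66)²:  R² = (4356 + 4068) / 234 = 36
R = √36 = 6  ⇒  r_B = 6 − 3 = 3

rB=3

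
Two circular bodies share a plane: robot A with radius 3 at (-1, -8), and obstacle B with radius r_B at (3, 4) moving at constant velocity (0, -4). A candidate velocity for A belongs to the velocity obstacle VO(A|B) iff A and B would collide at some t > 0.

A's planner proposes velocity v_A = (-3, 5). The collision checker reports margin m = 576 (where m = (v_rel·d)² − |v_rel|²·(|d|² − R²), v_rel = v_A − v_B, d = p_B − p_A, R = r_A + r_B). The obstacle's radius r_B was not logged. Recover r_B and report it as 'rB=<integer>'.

m = 576
d = (4, 12);  v_rel = (-3, 9),  |v_rel|² = 90
v_rel×d = (-3)·(12) − (9)·(4) = -72
since m = R²·90 − (-72)²:  R² = (5184 + 576) / 90 = 64
R = √64 = 8  ⇒  r_B = 8 − 3 = 5

rB=5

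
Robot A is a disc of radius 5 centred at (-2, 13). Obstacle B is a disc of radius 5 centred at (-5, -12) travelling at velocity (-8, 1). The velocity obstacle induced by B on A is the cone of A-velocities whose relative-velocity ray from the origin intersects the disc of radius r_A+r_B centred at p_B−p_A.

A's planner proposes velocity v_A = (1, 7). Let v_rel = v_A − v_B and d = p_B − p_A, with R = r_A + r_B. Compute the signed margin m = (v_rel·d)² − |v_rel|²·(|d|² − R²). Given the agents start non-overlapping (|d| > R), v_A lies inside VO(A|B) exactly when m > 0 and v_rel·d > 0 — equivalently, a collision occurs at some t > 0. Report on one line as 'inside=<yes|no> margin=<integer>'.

d = (-3, -25),  |d|² = 634;  R = 5+5 = 10,  c = 634−10² = 534
v_rel = (9, 6),  |v_rel|² = 117;  v_rel·d = (9)·(-3) + (6)·(-25) = -177
117·t² + 354·t + 534 = 0  ⇒  m = (-177)² − 117·534 = -31149
m = -31149 < 0,  v_rel·d = -177 < 0  ⇒  outside

inside=no margin=-31149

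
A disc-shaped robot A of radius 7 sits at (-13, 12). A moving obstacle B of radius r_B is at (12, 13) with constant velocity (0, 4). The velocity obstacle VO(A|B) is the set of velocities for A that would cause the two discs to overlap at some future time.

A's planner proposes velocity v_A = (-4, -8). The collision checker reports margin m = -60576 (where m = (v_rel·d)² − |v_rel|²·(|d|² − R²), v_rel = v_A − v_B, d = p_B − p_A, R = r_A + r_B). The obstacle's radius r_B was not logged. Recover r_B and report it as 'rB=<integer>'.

m = -60576
d = (25, 1);  v_rel = (-4, -12),  |v_rel|² = 160
v_rel×d = (-4)·(1) − (-12)·(25) = 296
since m = R²·160 − 296²:  R² = (87616 + -60576) / 160 = 169
R = √169 = 13  ⇒  r_B = 13 − 7 = 6

rB=6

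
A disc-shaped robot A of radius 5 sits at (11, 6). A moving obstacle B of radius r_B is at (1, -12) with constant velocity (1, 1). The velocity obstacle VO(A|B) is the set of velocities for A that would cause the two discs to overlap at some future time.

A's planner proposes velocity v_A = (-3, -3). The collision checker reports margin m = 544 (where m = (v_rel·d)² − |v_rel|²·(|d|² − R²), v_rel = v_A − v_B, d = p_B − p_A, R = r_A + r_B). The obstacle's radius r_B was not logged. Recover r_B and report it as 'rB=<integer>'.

m = 544
d = (-10, -18);  v_rel = (-4, -4),  |v_rel|² = 32
v_rel×d = (-4)·(-18) − (-4)·(-10) = 32
since m = R²·32 − 32²:  R² = (1024 + 544) / 32 = 49
R = √49 = 7  ⇒  r_B = 7 − 5 = 2

rB=2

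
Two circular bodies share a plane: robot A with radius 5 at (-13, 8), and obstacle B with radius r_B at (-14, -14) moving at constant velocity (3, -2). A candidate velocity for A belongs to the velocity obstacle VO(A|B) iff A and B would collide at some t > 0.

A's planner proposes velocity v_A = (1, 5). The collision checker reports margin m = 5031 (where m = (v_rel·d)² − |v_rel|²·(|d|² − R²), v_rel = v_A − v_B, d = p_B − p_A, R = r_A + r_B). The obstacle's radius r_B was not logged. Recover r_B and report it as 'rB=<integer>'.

m = 5031
d = (-1, -22);  v_rel = (-2, 7),  |v_rel|² = 53
v_rel×d = (-2)·(-22) − (7)·(-1) = 51
since m = R²·53 − 51²:  R² = (2601 + 5031) / 53 = 144
R = √144 = 12  ⇒  r_B = 12 − 5 = 7

rB=7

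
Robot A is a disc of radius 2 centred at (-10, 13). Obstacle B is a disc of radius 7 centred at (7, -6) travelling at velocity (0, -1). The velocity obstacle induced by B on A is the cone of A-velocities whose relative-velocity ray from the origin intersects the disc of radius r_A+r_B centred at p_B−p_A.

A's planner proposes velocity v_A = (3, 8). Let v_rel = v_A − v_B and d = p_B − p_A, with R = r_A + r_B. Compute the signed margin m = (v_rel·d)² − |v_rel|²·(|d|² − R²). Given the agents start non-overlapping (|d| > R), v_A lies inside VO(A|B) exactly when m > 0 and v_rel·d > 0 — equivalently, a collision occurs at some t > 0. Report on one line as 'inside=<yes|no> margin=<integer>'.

d = (17, -19),  |d|² = 650;  R = 2+7 = 9,  c = 650−9² = 569
v_rel = (3, 9),  |v_rel|² = 90;  v_rel·d = (3)·(17) + (9)·(-19) = -120
90·t² + 240·t + 569 = 0  ⇒  m = (-120)² − 90·569 = -36810
m = -36810 < 0,  v_rel·d = -120 < 0  ⇒  outside

inside=no margin=-36810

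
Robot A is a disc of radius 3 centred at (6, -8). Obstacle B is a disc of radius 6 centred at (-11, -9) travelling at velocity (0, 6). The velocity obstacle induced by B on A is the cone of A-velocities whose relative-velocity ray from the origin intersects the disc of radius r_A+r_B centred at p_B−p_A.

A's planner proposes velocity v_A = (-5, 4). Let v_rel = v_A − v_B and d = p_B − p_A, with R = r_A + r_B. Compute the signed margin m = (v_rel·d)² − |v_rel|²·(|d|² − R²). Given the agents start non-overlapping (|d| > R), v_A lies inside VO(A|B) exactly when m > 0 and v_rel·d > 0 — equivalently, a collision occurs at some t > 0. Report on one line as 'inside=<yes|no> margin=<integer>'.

d = (-17, -1),  |d|² = 290;  R = 3+6 = 9,  c = 290−9² = 209
v_rel = (-5, -2),  |v_rel|² = 29;  v_rel·d = (-5)·(-17) + (-2)·(-1) = 87
29·t² − 174·t + 209 = 0  ⇒  m = 87² − 29·209 = 1508
m = 1508 > 0,  v_rel·d = 87 > 0  ⇒  inside

inside=yes margin=1508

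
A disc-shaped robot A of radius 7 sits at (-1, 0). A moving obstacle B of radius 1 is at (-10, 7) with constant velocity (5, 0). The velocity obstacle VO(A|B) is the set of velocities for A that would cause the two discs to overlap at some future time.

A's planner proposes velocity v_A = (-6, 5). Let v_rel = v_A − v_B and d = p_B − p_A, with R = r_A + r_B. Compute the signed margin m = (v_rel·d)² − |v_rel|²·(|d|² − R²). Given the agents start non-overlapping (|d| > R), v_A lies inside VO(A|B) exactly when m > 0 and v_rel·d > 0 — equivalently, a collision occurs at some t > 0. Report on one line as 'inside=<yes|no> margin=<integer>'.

d = (-9, 7),  |d|² = 130;  R = 7+1 = 8,  c = 130−8² = 66
v_rel = (-11, 5),  |v_rel|² = 146;  v_rel·d = (-11)·(-9) + (5)·(7) = 134
146·t² − 268·t + 66 = 0  ⇒  m = 134² − 146·66 = 8320
m = 8320 > 0,  v_rel·d = 134 > 0  ⇒  inside

inside=yes margin=8320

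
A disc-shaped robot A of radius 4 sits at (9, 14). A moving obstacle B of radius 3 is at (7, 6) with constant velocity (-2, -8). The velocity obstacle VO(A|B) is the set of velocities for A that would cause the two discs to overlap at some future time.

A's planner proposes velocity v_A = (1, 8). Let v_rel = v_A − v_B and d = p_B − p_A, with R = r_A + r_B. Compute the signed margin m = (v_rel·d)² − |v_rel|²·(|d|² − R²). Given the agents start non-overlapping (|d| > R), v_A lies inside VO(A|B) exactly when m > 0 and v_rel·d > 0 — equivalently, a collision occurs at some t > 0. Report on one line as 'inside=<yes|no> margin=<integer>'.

d = (-2, -8),  |d|² = 68;  R = 4+3 = 7,  c = 68−7² = 19
v_rel = (3, 16),  |v_rel|² = 265;  v_rel·d = (3)·(-2) + (16)·(-8) = -134
265·t² + 268·t + 19 = 0  ⇒  m = (-134)² − 265·19 = 12921
m = 12921 > 0,  v_rel·d = -134 < 0  ⇒  outside

inside=no margin=12921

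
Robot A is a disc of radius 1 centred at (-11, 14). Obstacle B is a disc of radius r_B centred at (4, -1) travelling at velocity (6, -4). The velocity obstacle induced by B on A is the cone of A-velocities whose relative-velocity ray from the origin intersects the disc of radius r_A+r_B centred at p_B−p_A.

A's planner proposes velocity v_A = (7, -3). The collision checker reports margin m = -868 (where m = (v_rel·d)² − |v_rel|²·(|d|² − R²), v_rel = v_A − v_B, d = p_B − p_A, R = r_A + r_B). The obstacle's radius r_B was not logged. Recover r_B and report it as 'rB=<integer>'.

m = -868
d = (15, -15);  v_rel = (1, 1),  |v_rel|² = 2
v_rel×d = (1)·(-15) − (1)·(15) = -30
since m = R²·2 − (-30)²:  R² = (900 + -868) / 2 = 16
R = √16 = 4  ⇒  r_B = 4 − 1 = 3

rB=3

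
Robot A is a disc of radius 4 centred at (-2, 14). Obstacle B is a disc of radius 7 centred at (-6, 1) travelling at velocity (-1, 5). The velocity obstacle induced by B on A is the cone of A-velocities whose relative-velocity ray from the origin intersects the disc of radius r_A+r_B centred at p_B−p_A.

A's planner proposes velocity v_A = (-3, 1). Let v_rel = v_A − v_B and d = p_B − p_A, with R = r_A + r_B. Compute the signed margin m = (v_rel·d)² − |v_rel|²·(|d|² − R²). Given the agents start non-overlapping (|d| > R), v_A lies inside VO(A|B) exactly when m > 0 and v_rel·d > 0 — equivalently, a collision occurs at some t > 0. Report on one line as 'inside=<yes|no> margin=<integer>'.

d = (-4, -13),  |d|² = 185;  R = 4+7 = 11,  c = 185−11² = 64
v_rel = (-2, -4),  |v_rel|² = 20;  v_rel·d = (-2)·(-4) + (-4)·(-13) = 60
20·t² − 120·t + 64 = 0  ⇒  m = 60² − 20·64 = 2320
m = 2320 > 0,  v_rel·d = 60 > 0  ⇒  inside

inside=yes margin=2320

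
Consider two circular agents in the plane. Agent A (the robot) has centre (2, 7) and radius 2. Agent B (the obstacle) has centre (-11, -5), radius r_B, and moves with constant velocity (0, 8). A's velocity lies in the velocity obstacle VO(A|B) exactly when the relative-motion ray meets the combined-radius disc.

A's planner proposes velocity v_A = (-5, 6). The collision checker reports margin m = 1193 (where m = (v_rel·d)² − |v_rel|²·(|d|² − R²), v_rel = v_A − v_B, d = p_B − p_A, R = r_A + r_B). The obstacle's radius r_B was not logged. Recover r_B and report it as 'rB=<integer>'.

m = 1193
d = (-13, -12);  v_rel = (-5, -2),  |v_rel|² = 29
v_rel×d = (-5)·(-12) − (-2)·(-13) = 34
since m = R²·29 − 34²:  R² = (1156 + 1193) / 29 = 81
R = √81 = 9  ⇒  r_B = 9 − 2 = 7

rB=7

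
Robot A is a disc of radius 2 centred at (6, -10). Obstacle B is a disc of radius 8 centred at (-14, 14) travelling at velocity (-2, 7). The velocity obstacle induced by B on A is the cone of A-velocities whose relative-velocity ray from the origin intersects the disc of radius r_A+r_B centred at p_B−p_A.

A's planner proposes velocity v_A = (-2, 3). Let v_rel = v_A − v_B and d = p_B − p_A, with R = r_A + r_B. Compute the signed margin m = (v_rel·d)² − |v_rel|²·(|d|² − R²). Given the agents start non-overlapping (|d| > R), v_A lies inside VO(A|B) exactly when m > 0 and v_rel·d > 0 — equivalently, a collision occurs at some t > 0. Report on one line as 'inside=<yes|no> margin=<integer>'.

d = (-20, 24),  |d|² = 976;  R = 2+8 = 10,  c = 976−10² = 876
v_rel = (0, -4),  |v_rel|² = 16;  v_rel·d = (0)·(-20) + (-4)·(24) = -96
16·t² + 192·t + 876 = 0  ⇒  m = (-96)² − 16·876 = -4800
m = -4800 < 0,  v_rel·d = -96 < 0  ⇒  outside

inside=no margin=-4800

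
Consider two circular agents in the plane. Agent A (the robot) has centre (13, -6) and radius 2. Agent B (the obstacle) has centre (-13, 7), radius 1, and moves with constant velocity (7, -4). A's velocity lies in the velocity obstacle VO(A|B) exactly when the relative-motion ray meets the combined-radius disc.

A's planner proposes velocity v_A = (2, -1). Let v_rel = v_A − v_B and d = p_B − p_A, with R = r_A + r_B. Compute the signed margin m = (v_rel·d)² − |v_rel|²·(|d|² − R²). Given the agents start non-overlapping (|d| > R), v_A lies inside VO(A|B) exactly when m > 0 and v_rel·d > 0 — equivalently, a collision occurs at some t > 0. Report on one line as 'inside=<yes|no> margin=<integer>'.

d = (-26, 13),  |d|² = 845;  R = 2+1 = 3,  c = 845−3² = 836
v_rel = (-5, 3),  |v_rel|² = 34;  v_rel·d = (-5)·(-26) + (3)·(13) = 169
34·t² − 338·t + 836 = 0  ⇒  m = 169² − 34·836 = 137
m = 137 > 0,  v_rel·d = 169 > 0  ⇒  inside

inside=yes margin=137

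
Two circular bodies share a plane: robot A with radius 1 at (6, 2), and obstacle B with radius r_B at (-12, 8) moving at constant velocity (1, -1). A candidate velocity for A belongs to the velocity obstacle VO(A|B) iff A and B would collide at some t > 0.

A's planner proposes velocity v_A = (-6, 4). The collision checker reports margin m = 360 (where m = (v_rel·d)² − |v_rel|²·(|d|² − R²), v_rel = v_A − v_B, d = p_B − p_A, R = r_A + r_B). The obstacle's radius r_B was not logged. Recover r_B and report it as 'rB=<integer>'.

m = 360
d = (-18, 6);  v_rel = (-7, 5),  |v_rel|² = 74
v_rel×d = (-7)·(6) − (5)·(-18) = 48
since m = R²·74 − 48²:  R² = (2304 + 360) / 74 = 36
R = √36 = 6  ⇒  r_B = 6 − 1 = 5

rB=5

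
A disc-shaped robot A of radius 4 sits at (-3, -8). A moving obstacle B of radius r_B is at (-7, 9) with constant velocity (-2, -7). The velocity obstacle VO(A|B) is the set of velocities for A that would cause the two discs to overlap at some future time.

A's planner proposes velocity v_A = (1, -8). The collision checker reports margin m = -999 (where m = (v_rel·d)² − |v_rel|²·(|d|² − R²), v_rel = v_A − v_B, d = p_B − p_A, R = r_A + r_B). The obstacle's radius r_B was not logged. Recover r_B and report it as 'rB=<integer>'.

m = -999
d = (-4, 17);  v_rel = (3, -1),  |v_rel|² = 10
v_rel×d = (3)·(17) − (-1)·(-4) = 47
since m = R²·10 − 47²:  R² = (2209 + -999) / 10 = 121
R = √121 = 11  ⇒  r_B = 11 − 4 = 7

rB=7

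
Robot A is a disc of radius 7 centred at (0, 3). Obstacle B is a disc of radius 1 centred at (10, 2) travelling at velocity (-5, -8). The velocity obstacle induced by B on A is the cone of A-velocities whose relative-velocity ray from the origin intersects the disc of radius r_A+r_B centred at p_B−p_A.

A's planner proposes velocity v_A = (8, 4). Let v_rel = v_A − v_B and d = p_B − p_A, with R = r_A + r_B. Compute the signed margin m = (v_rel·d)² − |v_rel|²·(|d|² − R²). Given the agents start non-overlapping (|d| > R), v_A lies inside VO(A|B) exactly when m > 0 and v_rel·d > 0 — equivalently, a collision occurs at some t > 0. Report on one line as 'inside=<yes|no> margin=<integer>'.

d = (10, -1),  |d|² = 101;  R = 7+1 = 8,  c = 101−8² = 37
v_rel = (13, 12),  |v_rel|² = 313;  v_rel·d = (13)·(10) + (12)·(-1) = 118
313·t² − 236·t + 37 = 0  ⇒  m = 118² − 313·37 = 2343
m = 2343 > 0,  v_rel·d = 118 > 0  ⇒  inside

inside=yes margin=2343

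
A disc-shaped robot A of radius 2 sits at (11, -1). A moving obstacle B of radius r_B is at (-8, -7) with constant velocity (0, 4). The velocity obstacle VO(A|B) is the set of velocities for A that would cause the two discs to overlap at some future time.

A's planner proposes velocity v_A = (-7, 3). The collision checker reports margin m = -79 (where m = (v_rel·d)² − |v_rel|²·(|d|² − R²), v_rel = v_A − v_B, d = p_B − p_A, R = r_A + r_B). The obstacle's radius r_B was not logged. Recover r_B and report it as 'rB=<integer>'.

m = -79
d = (-19, -6);  v_rel = (-7, -1),  |v_rel|² = 50
v_rel×d = (-7)·(-6) − (-1)·(-19) = 23
since m = R²·50 − 23²:  R² = (529 + -79) / 50 = 9
R = √9 = 3  ⇒  r_B = 3 − 2 = 1

rB=1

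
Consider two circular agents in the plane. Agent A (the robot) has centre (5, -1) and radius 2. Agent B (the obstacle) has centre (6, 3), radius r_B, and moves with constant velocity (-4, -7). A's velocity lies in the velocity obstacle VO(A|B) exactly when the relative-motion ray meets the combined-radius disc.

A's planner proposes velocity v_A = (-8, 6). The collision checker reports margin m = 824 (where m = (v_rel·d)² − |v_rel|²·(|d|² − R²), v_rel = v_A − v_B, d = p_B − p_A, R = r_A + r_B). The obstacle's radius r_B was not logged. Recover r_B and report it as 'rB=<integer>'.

m = 824
d = (1, 4);  v_rel = (-4, 13),  |v_rel|² = 185
v_rel×d = (-4)·(4) − (13)·(1) = -29
since m = R²·185 − (-29)²:  R² = (841 + 824) / 185 = 9
R = √9 = 3  ⇒  r_B = 3 − 2 = 1

rB=1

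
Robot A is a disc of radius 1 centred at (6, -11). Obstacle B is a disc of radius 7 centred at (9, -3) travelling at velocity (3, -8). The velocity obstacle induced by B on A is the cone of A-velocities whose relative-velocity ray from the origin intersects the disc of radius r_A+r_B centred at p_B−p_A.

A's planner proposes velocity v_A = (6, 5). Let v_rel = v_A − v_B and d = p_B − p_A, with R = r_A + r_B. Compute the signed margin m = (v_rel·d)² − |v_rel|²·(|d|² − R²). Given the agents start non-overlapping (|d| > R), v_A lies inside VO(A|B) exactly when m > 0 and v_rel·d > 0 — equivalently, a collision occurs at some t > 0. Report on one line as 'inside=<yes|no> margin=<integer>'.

d = (3, 8),  |d|² = 73;  R = 1+7 = 8,  c = 73−8² = 9
v_rel = (3, 13),  |v_rel|² = 178;  v_rel·d = (3)·(3) + (13)·(8) = 113
178·t² − 226·t + 9 = 0  ⇒  m = 113² − 178·9 = 11167
m = 11167 > 0,  v_rel·d = 113 > 0  ⇒  inside

inside=yes margin=11167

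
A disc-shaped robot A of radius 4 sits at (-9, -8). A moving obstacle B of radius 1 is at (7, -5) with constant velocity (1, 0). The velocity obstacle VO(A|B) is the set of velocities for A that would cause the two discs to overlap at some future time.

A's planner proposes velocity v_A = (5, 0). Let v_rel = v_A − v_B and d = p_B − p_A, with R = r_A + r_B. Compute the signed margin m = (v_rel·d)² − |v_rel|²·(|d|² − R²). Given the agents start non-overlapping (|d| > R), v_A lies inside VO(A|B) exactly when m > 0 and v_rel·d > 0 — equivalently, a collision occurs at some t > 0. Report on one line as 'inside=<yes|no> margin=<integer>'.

d = (16, 3),  |d|² = 265;  R = 4+1 = 5,  c = 265−5² = 240
v_rel = (4, 0),  |v_rel|² = 16;  v_rel·d = (4)·(16) + (0)·(3) = 64
16·t² − 128·t + 240 = 0  ⇒  m = 64² − 16·240 = 256
m = 256 > 0,  v_rel·d = 64 > 0  ⇒  inside

inside=yes margin=256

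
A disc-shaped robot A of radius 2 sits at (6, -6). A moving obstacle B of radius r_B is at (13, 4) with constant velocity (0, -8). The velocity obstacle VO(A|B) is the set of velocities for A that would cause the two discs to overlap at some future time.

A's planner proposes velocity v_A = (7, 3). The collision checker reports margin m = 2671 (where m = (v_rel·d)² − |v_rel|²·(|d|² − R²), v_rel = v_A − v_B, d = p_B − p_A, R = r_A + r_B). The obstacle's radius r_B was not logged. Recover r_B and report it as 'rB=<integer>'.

m = 2671
d = (7, 10);  v_rel = (7, 11),  |v_rel|² = 170
v_rel×d = (7)·(10) − (11)·(7) = -7
since m = R²·170 − (-7)²:  R² = (49 + 2671) / 170 = 16
R = √16 = 4  ⇒  r_B = 4 − 2 = 2

rB=2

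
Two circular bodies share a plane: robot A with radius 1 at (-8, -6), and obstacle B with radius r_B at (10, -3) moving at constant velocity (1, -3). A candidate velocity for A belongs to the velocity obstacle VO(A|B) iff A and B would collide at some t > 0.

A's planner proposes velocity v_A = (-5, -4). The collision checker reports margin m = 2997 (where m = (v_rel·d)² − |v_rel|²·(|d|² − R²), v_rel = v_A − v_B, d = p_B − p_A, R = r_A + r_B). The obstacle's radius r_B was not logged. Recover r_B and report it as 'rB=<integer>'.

m = 2997
d = (18, 3);  v_rel = (-6, -1),  |v_rel|² = 37
v_rel×d = (-6)·(3) − (-1)·(18) = 0
since m = R²·37 − 0²:  R² = (0 + 2997) / 37 = 81
R = √81 = 9  ⇒  r_B = 9 − 1 = 8

rB=8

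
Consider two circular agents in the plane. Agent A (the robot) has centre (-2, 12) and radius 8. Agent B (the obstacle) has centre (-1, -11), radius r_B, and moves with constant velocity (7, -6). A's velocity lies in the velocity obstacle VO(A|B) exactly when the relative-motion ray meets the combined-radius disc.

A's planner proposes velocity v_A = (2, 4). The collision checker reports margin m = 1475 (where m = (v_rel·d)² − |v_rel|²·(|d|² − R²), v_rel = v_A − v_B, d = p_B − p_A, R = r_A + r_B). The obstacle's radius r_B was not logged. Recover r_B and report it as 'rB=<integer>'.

m = 1475
d = (1, -23);  v_rel = (-5, 10),  |v_rel|² = 125
v_rel×d = (-5)·(-23) − (10)·(1) = 105
since m = R²·125 − 105²:  R² = (11025 + 1475) / 125 = 100
R = √100 = 10  ⇒  r_B = 10 − 8 = 2

rB=2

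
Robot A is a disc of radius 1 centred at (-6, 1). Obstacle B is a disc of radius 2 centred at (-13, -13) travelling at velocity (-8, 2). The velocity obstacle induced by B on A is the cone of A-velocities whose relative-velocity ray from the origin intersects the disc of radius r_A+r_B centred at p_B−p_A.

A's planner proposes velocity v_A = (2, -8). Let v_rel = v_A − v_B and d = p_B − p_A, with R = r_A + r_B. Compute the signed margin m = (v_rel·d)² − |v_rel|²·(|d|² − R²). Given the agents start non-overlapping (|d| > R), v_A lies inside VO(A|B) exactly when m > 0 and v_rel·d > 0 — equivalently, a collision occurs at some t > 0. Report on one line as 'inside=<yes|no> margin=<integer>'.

d = (-7, -14),  |d|² = 245;  R = 1+2 = 3,  c = 245−3² = 236
v_rel = (10, -10),  |v_rel|² = 200;  v_rel·d = (10)·(-7) + (-10)·(-14) = 70
200·t² − 140·t + 236 = 0  ⇒  m = 70² − 200·236 = -42300
m = -42300 < 0,  v_rel·d = 70 > 0  ⇒  outside

inside=no margin=-42300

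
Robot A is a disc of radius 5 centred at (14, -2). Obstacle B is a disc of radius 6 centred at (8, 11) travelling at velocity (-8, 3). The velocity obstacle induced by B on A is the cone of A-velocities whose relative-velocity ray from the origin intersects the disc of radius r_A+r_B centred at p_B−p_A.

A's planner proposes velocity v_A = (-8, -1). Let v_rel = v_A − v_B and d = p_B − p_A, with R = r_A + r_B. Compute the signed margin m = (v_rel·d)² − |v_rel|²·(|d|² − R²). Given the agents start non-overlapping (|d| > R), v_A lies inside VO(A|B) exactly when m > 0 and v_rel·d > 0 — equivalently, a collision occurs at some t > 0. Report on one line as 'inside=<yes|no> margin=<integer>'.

d = (-6, 13),  |d|² = 205;  R = 5+6 = 11,  c = 205−11² = 84
v_rel = (0, -4),  |v_rel|² = 16;  v_rel·d = (0)·(-6) + (-4)·(13) = -52
16·t² + 104·t + 84 = 0  ⇒  m = (-52)² − 16·84 = 1360
m = 1360 > 0,  v_rel·d = -52 < 0  ⇒  outside

inside=no margin=1360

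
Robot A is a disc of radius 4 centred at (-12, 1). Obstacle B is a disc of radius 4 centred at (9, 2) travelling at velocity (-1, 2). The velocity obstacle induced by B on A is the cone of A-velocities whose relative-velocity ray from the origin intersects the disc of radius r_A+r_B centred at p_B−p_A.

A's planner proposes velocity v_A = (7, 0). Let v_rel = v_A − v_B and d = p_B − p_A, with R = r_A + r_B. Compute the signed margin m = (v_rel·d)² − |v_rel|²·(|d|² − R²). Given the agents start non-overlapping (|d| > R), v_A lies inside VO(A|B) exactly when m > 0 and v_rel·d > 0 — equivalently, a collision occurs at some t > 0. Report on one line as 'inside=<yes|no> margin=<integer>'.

d = (21, 1),  |d|² = 442;  R = 4+4 = 8,  c = 442−8² = 378
v_rel = (8, -2),  |v_rel|² = 68;  v_rel·d = (8)·(21) + (-2)·(1) = 166
68·t² − 332·t + 378 = 0  ⇒  m = 166² − 68·378 = 1852
m = 1852 > 0,  v_rel·d = 166 > 0  ⇒  inside

inside=yes margin=1852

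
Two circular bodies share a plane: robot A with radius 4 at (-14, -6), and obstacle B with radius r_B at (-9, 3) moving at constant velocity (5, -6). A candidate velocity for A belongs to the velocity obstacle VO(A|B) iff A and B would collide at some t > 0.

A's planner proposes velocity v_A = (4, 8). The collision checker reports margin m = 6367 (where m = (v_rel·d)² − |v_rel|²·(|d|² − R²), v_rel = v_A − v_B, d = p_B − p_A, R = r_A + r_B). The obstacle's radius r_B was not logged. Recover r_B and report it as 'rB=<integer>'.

m = 6367
d = (5, 9);  v_rel = (-1, 14),  |v_rel|² = 197
v_rel×d = (-1)·(9) − (14)·(5) = -79
since m = R²·197 − (-79)²:  R² = (6241 + 6367) / 197 = 64
R = √64 = 8  ⇒  r_B = 8 − 4 = 4

rB=4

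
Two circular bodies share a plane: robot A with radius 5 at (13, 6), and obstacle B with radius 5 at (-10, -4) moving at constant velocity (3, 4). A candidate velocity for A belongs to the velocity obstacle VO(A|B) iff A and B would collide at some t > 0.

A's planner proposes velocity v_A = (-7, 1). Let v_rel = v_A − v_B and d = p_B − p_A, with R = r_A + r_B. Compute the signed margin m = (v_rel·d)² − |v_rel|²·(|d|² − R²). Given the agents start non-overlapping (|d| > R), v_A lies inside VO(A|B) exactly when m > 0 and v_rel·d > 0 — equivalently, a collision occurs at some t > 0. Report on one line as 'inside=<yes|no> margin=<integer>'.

d = (-23, -10),  |d|² = 629;  R = 5+5 = 10,  c = 629−10² = 529
v_rel = (-10, -3),  |v_rel|² = 109;  v_rel·d = (-10)·(-23) + (-3)·(-10) = 260
109·t² − 520·t + 529 = 0  ⇒  m = 260² − 109·529 = 9939
m = 9939 > 0,  v_rel·d = 260 > 0  ⇒  inside

inside=yes margin=9939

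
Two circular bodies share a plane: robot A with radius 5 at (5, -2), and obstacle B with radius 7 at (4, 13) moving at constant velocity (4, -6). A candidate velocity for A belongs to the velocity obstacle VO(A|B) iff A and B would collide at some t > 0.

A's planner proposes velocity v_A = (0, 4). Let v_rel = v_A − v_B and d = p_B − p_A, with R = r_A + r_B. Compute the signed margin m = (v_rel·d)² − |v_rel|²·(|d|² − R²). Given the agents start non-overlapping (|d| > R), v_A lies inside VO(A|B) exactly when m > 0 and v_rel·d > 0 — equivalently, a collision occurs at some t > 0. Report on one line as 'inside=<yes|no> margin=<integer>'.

d = (-1, 15),  |d|² = 226;  R = 5+7 = 12,  c = 226−12² = 82
v_rel = (-4, 10),  |v_rel|² = 116;  v_rel·d = (-4)·(-1) + (10)·(15) = 154
116·t² − 308·t + 82 = 0  ⇒  m = 154² − 116·82 = 14204
m = 14204 > 0,  v_rel·d = 154 > 0  ⇒  inside

inside=yes margin=14204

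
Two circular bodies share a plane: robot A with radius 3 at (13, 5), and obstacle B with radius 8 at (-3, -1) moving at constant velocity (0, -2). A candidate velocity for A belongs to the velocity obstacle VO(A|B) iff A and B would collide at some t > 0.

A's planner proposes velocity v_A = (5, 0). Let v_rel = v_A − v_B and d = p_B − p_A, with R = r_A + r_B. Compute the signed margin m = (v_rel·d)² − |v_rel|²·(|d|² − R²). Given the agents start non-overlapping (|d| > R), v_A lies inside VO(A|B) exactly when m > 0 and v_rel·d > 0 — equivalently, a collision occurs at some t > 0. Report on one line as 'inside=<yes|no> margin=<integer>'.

d = (-16, -6),  |d|² = 292;  R = 3+8 = 11,  c = 292−11² = 171
v_rel = (5, 2),  |v_rel|² = 29;  v_rel·d = (5)·(-16) + (2)·(-6) = -92
29·t² + 184·t + 171 = 0  ⇒  m = (-92)² − 29·171 = 3505
m = 3505 > 0,  v_rel·d = -92 < 0  ⇒  outside

inside=no margin=3505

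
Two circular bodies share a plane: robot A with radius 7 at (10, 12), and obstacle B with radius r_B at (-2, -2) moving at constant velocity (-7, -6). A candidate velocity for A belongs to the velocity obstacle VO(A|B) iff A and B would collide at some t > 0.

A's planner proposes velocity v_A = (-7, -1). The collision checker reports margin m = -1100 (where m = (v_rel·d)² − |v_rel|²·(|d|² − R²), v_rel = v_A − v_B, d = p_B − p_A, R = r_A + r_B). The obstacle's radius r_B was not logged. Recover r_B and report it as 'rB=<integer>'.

m = -1100
d = (-12, -14);  v_rel = (0, 5),  |v_rel|² = 25
v_rel×d = (0)·(-14) − (5)·(-12) = 60
since m = R²·25 − 60²:  R² = (3600 + -1100) / 25 = 100
R = √100 = 10  ⇒  r_B = 10 − 7 = 3

rB=3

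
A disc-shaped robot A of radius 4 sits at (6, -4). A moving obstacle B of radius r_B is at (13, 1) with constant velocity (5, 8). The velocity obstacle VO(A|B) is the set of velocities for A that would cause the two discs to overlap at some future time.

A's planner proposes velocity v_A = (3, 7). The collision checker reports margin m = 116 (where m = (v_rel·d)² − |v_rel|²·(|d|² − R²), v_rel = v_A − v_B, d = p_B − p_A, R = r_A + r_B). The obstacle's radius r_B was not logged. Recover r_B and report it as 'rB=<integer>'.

m = 116
d = (7, 5);  v_rel = (-2, -1),  |v_rel|² = 5
v_rel×d = (-2)·(5) − (-1)·(7) = -3
since m = R²·5 − (-3)²:  R² = (9 + 116) / 5 = 25
R = √25 = 5  ⇒  r_B = 5 − 4 = 1

rB=1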